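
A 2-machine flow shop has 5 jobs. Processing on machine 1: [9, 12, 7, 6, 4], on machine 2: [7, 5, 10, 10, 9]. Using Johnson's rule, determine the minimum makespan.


Apply Johnson's rule:
  Group 1 (a <= b): [(5, 4, 9), (4, 6, 10), (3, 7, 10)]
  Group 2 (a > b): [(1, 9, 7), (2, 12, 5)]
Optimal job order: [5, 4, 3, 1, 2]
Schedule:
  Job 5: M1 done at 4, M2 done at 13
  Job 4: M1 done at 10, M2 done at 23
  Job 3: M1 done at 17, M2 done at 33
  Job 1: M1 done at 26, M2 done at 40
  Job 2: M1 done at 38, M2 done at 45
Makespan = 45

45


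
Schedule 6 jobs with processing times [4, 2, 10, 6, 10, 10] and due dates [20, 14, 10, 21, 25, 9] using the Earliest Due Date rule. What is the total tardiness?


Sort by due date (EDD order): [(10, 9), (10, 10), (2, 14), (4, 20), (6, 21), (10, 25)]
Compute completion times and tardiness:
  Job 1: p=10, d=9, C=10, tardiness=max(0,10-9)=1
  Job 2: p=10, d=10, C=20, tardiness=max(0,20-10)=10
  Job 3: p=2, d=14, C=22, tardiness=max(0,22-14)=8
  Job 4: p=4, d=20, C=26, tardiness=max(0,26-20)=6
  Job 5: p=6, d=21, C=32, tardiness=max(0,32-21)=11
  Job 6: p=10, d=25, C=42, tardiness=max(0,42-25)=17
Total tardiness = 53

53


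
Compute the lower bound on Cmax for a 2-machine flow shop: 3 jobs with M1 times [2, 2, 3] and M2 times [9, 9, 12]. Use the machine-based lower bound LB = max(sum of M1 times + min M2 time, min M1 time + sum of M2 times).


LB1 = sum(M1 times) + min(M2 times) = 7 + 9 = 16
LB2 = min(M1 times) + sum(M2 times) = 2 + 30 = 32
Lower bound = max(LB1, LB2) = max(16, 32) = 32

32


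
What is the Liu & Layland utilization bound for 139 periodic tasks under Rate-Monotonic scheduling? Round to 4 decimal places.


Compute 2^(1/139) = 1.0049991245
Subtract 1: 1.0049991245 - 1 = 0.0049991245
Multiply by n: 139 * 0.0049991245 = 0.6948783055
Round to 4 dp: 0.6949

0.6949


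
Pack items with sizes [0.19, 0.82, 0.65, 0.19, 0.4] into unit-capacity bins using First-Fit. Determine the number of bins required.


Place items sequentially using First-Fit:
  Item 0.19 -> new Bin 1
  Item 0.82 -> new Bin 2
  Item 0.65 -> Bin 1 (now 0.84)
  Item 0.19 -> new Bin 3
  Item 0.4 -> Bin 3 (now 0.59)
Total bins used = 3

3


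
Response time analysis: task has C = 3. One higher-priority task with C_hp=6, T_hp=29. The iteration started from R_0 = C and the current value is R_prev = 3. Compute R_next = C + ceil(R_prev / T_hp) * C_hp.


R_next = C + ceil(R_prev / T_hp) * C_hp
ceil(3 / 29) = ceil(0.1034) = 1
Interference = 1 * 6 = 6
R_next = 3 + 6 = 9

9


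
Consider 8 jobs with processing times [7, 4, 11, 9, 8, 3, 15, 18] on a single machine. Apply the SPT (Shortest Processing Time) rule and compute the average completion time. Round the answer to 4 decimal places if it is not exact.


Sort jobs by processing time (SPT order): [3, 4, 7, 8, 9, 11, 15, 18]
Compute completion times sequentially:
  Job 1: processing = 3, completes at 3
  Job 2: processing = 4, completes at 7
  Job 3: processing = 7, completes at 14
  Job 4: processing = 8, completes at 22
  Job 5: processing = 9, completes at 31
  Job 6: processing = 11, completes at 42
  Job 7: processing = 15, completes at 57
  Job 8: processing = 18, completes at 75
Sum of completion times = 251
Average completion time = 251/8 = 31.375

31.375


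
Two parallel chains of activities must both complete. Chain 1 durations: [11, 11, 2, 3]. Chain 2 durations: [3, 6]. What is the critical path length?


Path A total = 11 + 11 + 2 + 3 = 27
Path B total = 3 + 6 = 9
Critical path = longest path = max(27, 9) = 27

27


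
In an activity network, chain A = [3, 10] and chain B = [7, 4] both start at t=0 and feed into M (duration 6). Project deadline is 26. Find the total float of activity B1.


Forward pass: ES(B1) = sum of predecessors on chain B = 0
EF = ES + duration = 0 + 7 = 7
Backward pass: LF(M) = deadline = 26; LS(M) = 26 - 6 = 20
LF(B1) = LS(M) - sum(successors on chain B) = 20 - 4 = 16
LS = LF - duration = 16 - 7 = 9
Total float = LS - ES = 9 - 0 = 9

9


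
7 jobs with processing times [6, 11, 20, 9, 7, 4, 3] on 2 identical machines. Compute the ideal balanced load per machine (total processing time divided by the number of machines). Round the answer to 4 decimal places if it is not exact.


Total processing time = 6 + 11 + 20 + 9 + 7 + 4 + 3 = 60
Number of machines = 2
Ideal balanced load = 60 / 2 = 30.0

30.0


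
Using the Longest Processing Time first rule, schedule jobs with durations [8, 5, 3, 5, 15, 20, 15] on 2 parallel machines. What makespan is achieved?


Sort jobs in decreasing order (LPT): [20, 15, 15, 8, 5, 5, 3]
Assign each job to the least loaded machine:
  Machine 1: jobs [20, 8, 5, 3], load = 36
  Machine 2: jobs [15, 15, 5], load = 35
Makespan = max load = 36

36


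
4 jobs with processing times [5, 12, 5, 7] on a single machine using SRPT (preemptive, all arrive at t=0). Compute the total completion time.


Since all jobs arrive at t=0, SRPT equals SPT ordering.
SPT order: [5, 5, 7, 12]
Completion times:
  Job 1: p=5, C=5
  Job 2: p=5, C=10
  Job 3: p=7, C=17
  Job 4: p=12, C=29
Total completion time = 5 + 10 + 17 + 29 = 61

61


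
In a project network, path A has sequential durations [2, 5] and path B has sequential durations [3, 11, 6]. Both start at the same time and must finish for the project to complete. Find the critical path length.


Path A total = 2 + 5 = 7
Path B total = 3 + 11 + 6 = 20
Critical path = longest path = max(7, 20) = 20

20


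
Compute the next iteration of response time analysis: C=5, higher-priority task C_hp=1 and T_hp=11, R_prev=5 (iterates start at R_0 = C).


R_next = C + ceil(R_prev / T_hp) * C_hp
ceil(5 / 11) = ceil(0.4545) = 1
Interference = 1 * 1 = 1
R_next = 5 + 1 = 6

6


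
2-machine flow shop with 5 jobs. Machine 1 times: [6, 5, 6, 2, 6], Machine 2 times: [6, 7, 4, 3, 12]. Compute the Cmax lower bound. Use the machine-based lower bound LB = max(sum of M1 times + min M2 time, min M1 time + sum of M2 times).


LB1 = sum(M1 times) + min(M2 times) = 25 + 3 = 28
LB2 = min(M1 times) + sum(M2 times) = 2 + 32 = 34
Lower bound = max(LB1, LB2) = max(28, 34) = 34

34


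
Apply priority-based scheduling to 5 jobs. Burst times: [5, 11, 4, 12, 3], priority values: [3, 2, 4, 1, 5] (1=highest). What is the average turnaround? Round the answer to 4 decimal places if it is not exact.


Sort by priority (ascending = highest first):
Order: [(1, 12), (2, 11), (3, 5), (4, 4), (5, 3)]
Completion times:
  Priority 1, burst=12, C=12
  Priority 2, burst=11, C=23
  Priority 3, burst=5, C=28
  Priority 4, burst=4, C=32
  Priority 5, burst=3, C=35
Average turnaround = 130/5 = 26.0

26.0


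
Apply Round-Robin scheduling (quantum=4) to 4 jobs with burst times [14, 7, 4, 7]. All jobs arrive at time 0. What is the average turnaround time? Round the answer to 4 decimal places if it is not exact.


Time quantum = 4
Execution trace:
  J1 runs 4 units, time = 4
  J2 runs 4 units, time = 8
  J3 runs 4 units, time = 12
  J4 runs 4 units, time = 16
  J1 runs 4 units, time = 20
  J2 runs 3 units, time = 23
  J4 runs 3 units, time = 26
  J1 runs 4 units, time = 30
  J1 runs 2 units, time = 32
Finish times: [32, 23, 12, 26]
Average turnaround = 93/4 = 23.25

23.25


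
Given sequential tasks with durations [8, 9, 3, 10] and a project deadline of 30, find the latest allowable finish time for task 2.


LF(activity 2) = deadline - sum of successor durations
Successors: activities 3 through 4 with durations [3, 10]
Sum of successor durations = 13
LF = 30 - 13 = 17

17


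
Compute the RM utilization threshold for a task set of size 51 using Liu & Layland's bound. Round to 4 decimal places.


Compute 2^(1/51) = 1.0136839003
Subtract 1: 1.0136839003 - 1 = 0.0136839003
Multiply by n: 51 * 0.0136839003 = 0.6978789153
Round to 4 dp: 0.6979

0.6979


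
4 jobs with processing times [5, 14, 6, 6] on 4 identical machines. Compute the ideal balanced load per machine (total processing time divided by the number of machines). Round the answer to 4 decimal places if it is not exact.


Total processing time = 5 + 14 + 6 + 6 = 31
Number of machines = 4
Ideal balanced load = 31 / 4 = 7.75

7.75


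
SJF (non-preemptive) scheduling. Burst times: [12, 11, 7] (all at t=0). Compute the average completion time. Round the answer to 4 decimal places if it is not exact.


SJF order (ascending): [7, 11, 12]
Completion times:
  Job 1: burst=7, C=7
  Job 2: burst=11, C=18
  Job 3: burst=12, C=30
Average completion = 55/3 = 18.3333

18.3333


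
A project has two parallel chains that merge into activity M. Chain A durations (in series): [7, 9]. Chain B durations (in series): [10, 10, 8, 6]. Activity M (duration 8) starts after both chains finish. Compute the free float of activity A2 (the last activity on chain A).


ES(A2) = sum of predecessors on chain A = 7
EF(A2) = ES + duration = 7 + 9 = 16
Successor of A2 is M. ES(M) = max(sum(A), sum(B)) = max(16, 34) = 34
Free float = ES(successor) - EF(current) = 34 - 16 = 18

18


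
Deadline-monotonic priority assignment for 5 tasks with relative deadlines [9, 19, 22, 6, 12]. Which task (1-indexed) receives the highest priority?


Sort tasks by relative deadline (ascending):
  Task 4: deadline = 6
  Task 1: deadline = 9
  Task 5: deadline = 12
  Task 2: deadline = 19
  Task 3: deadline = 22
Priority order (highest first): [4, 1, 5, 2, 3]
Highest priority task = 4

4


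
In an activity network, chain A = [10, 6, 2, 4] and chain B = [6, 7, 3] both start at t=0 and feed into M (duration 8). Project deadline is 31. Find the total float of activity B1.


Forward pass: ES(B1) = sum of predecessors on chain B = 0
EF = ES + duration = 0 + 6 = 6
Backward pass: LF(M) = deadline = 31; LS(M) = 31 - 8 = 23
LF(B1) = LS(M) - sum(successors on chain B) = 23 - 10 = 13
LS = LF - duration = 13 - 6 = 7
Total float = LS - ES = 7 - 0 = 7

7


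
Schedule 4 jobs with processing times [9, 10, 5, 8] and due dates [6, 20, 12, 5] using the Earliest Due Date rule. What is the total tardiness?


Sort by due date (EDD order): [(8, 5), (9, 6), (5, 12), (10, 20)]
Compute completion times and tardiness:
  Job 1: p=8, d=5, C=8, tardiness=max(0,8-5)=3
  Job 2: p=9, d=6, C=17, tardiness=max(0,17-6)=11
  Job 3: p=5, d=12, C=22, tardiness=max(0,22-12)=10
  Job 4: p=10, d=20, C=32, tardiness=max(0,32-20)=12
Total tardiness = 36

36


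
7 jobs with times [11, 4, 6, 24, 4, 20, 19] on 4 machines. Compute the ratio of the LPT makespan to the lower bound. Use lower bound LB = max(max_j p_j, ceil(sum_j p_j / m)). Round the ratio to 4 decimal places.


LPT order: [24, 20, 19, 11, 6, 4, 4]
Machine loads after assignment: [24, 20, 23, 21]
LPT makespan = 24
Lower bound = max(max_job, ceil(total/4)) = max(24, 22) = 24
Ratio = 24 / 24 = 1.0

1.0


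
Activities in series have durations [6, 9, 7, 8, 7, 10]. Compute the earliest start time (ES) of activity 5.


Activity 5 starts after activities 1 through 4 complete.
Predecessor durations: [6, 9, 7, 8]
ES = 6 + 9 + 7 + 8 = 30

30


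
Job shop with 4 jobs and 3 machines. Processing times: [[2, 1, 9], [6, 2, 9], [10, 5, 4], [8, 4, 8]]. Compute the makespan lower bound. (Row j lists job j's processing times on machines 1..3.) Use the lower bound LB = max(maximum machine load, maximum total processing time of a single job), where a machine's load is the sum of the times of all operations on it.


Machine loads:
  Machine 1: 2 + 6 + 10 + 8 = 26
  Machine 2: 1 + 2 + 5 + 4 = 12
  Machine 3: 9 + 9 + 4 + 8 = 30
Max machine load = 30
Job totals:
  Job 1: 12
  Job 2: 17
  Job 3: 19
  Job 4: 20
Max job total = 20
Lower bound = max(30, 20) = 30

30


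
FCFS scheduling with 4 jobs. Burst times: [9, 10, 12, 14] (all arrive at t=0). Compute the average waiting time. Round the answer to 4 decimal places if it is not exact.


FCFS order (as given): [9, 10, 12, 14]
Waiting times:
  Job 1: wait = 0
  Job 2: wait = 9
  Job 3: wait = 19
  Job 4: wait = 31
Sum of waiting times = 59
Average waiting time = 59/4 = 14.75

14.75


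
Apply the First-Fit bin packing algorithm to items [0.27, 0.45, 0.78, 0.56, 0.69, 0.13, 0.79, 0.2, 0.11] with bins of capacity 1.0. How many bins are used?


Place items sequentially using First-Fit:
  Item 0.27 -> new Bin 1
  Item 0.45 -> Bin 1 (now 0.72)
  Item 0.78 -> new Bin 2
  Item 0.56 -> new Bin 3
  Item 0.69 -> new Bin 4
  Item 0.13 -> Bin 1 (now 0.85)
  Item 0.79 -> new Bin 5
  Item 0.2 -> Bin 2 (now 0.98)
  Item 0.11 -> Bin 1 (now 0.96)
Total bins used = 5

5


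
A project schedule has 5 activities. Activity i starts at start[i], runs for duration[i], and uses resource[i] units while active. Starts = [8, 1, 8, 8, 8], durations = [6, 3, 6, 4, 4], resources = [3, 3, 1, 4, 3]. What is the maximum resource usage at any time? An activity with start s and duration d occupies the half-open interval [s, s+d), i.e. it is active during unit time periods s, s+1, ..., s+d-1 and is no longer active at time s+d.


Each activity i is active on [start_i, start_i + duration_i).
Compute total resource usage per time slot:
  t=0: active resources = [], total = 0
  t=1: active resources = [3], total = 3
  t=2: active resources = [3], total = 3
  t=3: active resources = [3], total = 3
  t=4: active resources = [], total = 0
  t=5: active resources = [], total = 0
  t=6: active resources = [], total = 0
  t=7: active resources = [], total = 0
  t=8: active resources = [3, 1, 4, 3], total = 11
  t=9: active resources = [3, 1, 4, 3], total = 11
  t=10: active resources = [3, 1, 4, 3], total = 11
  t=11: active resources = [3, 1, 4, 3], total = 11
  t=12: active resources = [3, 1], total = 4
  t=13: active resources = [3, 1], total = 4
Peak resource demand = 11

11


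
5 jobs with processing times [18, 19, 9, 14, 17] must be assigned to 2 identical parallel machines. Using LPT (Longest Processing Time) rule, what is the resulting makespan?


Sort jobs in decreasing order (LPT): [19, 18, 17, 14, 9]
Assign each job to the least loaded machine:
  Machine 1: jobs [19, 14, 9], load = 42
  Machine 2: jobs [18, 17], load = 35
Makespan = max load = 42

42


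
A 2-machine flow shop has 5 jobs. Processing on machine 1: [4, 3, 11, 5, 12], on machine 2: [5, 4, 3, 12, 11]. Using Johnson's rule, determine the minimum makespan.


Apply Johnson's rule:
  Group 1 (a <= b): [(2, 3, 4), (1, 4, 5), (4, 5, 12)]
  Group 2 (a > b): [(5, 12, 11), (3, 11, 3)]
Optimal job order: [2, 1, 4, 5, 3]
Schedule:
  Job 2: M1 done at 3, M2 done at 7
  Job 1: M1 done at 7, M2 done at 12
  Job 4: M1 done at 12, M2 done at 24
  Job 5: M1 done at 24, M2 done at 35
  Job 3: M1 done at 35, M2 done at 38
Makespan = 38

38


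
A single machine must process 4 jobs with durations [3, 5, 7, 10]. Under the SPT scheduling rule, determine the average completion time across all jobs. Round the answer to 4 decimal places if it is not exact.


Sort jobs by processing time (SPT order): [3, 5, 7, 10]
Compute completion times sequentially:
  Job 1: processing = 3, completes at 3
  Job 2: processing = 5, completes at 8
  Job 3: processing = 7, completes at 15
  Job 4: processing = 10, completes at 25
Sum of completion times = 51
Average completion time = 51/4 = 12.75

12.75


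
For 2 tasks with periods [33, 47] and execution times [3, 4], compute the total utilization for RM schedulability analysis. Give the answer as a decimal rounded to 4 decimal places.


Compute individual utilizations (exact fractions):
  Task 1: C/T = 3/33 = 1/11 (approx. 0.0909)
  Task 2: C/T = 4/47 (approx. 0.0851)
Total utilization U = 1/11 + 4/47 = 91/517
Rounded to 4 decimal places: U = 0.1760
RM (Liu & Layland) bound for 2 tasks = 0.828427; compare with U = 91/517 (approx. 0.176015)
U <= bound, so schedulable by RM sufficient condition.

0.1760


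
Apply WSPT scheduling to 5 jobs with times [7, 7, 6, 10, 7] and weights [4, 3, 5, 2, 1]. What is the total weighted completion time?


Compute p/w ratios and sort ascending (WSPT): [(6, 5), (7, 4), (7, 3), (10, 2), (7, 1)]
Compute weighted completion times:
  Job (p=6,w=5): C=6, w*C=5*6=30
  Job (p=7,w=4): C=13, w*C=4*13=52
  Job (p=7,w=3): C=20, w*C=3*20=60
  Job (p=10,w=2): C=30, w*C=2*30=60
  Job (p=7,w=1): C=37, w*C=1*37=37
Total weighted completion time = 239

239


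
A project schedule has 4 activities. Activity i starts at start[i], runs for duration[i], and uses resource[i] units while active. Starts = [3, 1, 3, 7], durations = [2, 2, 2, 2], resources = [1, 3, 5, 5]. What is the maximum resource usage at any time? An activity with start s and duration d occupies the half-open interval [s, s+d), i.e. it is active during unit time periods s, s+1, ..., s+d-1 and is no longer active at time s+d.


Each activity i is active on [start_i, start_i + duration_i).
Compute total resource usage per time slot:
  t=0: active resources = [], total = 0
  t=1: active resources = [3], total = 3
  t=2: active resources = [3], total = 3
  t=3: active resources = [1, 5], total = 6
  t=4: active resources = [1, 5], total = 6
  t=5: active resources = [], total = 0
  t=6: active resources = [], total = 0
  t=7: active resources = [5], total = 5
  t=8: active resources = [5], total = 5
Peak resource demand = 6

6


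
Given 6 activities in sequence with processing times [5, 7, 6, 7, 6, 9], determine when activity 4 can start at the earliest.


Activity 4 starts after activities 1 through 3 complete.
Predecessor durations: [5, 7, 6]
ES = 5 + 7 + 6 = 18

18


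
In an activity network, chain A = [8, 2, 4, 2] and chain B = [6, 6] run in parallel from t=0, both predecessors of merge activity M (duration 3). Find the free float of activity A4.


ES(A4) = sum of predecessors on chain A = 14
EF(A4) = ES + duration = 14 + 2 = 16
Successor of A4 is M. ES(M) = max(sum(A), sum(B)) = max(16, 12) = 16
Free float = ES(successor) - EF(current) = 16 - 16 = 0

0


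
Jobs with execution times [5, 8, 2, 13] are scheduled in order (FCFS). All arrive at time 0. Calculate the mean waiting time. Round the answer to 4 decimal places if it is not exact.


FCFS order (as given): [5, 8, 2, 13]
Waiting times:
  Job 1: wait = 0
  Job 2: wait = 5
  Job 3: wait = 13
  Job 4: wait = 15
Sum of waiting times = 33
Average waiting time = 33/4 = 8.25

8.25


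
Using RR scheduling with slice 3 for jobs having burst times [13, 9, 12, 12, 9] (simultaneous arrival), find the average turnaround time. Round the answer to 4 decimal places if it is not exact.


Time quantum = 3
Execution trace:
  J1 runs 3 units, time = 3
  J2 runs 3 units, time = 6
  J3 runs 3 units, time = 9
  J4 runs 3 units, time = 12
  J5 runs 3 units, time = 15
  J1 runs 3 units, time = 18
  J2 runs 3 units, time = 21
  J3 runs 3 units, time = 24
  J4 runs 3 units, time = 27
  J5 runs 3 units, time = 30
  J1 runs 3 units, time = 33
  J2 runs 3 units, time = 36
  J3 runs 3 units, time = 39
  J4 runs 3 units, time = 42
  J5 runs 3 units, time = 45
  J1 runs 3 units, time = 48
  J3 runs 3 units, time = 51
  J4 runs 3 units, time = 54
  J1 runs 1 units, time = 55
Finish times: [55, 36, 51, 54, 45]
Average turnaround = 241/5 = 48.2

48.2


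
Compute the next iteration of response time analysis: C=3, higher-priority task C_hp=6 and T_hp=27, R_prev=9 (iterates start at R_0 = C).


R_next = C + ceil(R_prev / T_hp) * C_hp
ceil(9 / 27) = ceil(0.3333) = 1
Interference = 1 * 6 = 6
R_next = 3 + 6 = 9
R_next = R_prev, so the iteration has converged (response time = 9).

9


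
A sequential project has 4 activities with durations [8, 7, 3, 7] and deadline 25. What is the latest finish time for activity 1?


LF(activity 1) = deadline - sum of successor durations
Successors: activities 2 through 4 with durations [7, 3, 7]
Sum of successor durations = 17
LF = 25 - 17 = 8

8


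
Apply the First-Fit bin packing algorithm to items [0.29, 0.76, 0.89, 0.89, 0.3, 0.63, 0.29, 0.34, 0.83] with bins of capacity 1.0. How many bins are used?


Place items sequentially using First-Fit:
  Item 0.29 -> new Bin 1
  Item 0.76 -> new Bin 2
  Item 0.89 -> new Bin 3
  Item 0.89 -> new Bin 4
  Item 0.3 -> Bin 1 (now 0.59)
  Item 0.63 -> new Bin 5
  Item 0.29 -> Bin 1 (now 0.88)
  Item 0.34 -> Bin 5 (now 0.97)
  Item 0.83 -> new Bin 6
Total bins used = 6

6


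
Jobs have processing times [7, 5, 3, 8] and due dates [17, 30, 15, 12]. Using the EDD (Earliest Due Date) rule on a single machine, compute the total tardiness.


Sort by due date (EDD order): [(8, 12), (3, 15), (7, 17), (5, 30)]
Compute completion times and tardiness:
  Job 1: p=8, d=12, C=8, tardiness=max(0,8-12)=0
  Job 2: p=3, d=15, C=11, tardiness=max(0,11-15)=0
  Job 3: p=7, d=17, C=18, tardiness=max(0,18-17)=1
  Job 4: p=5, d=30, C=23, tardiness=max(0,23-30)=0
Total tardiness = 1

1


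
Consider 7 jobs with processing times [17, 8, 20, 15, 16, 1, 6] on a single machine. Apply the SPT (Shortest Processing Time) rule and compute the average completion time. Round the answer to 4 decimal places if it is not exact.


Sort jobs by processing time (SPT order): [1, 6, 8, 15, 16, 17, 20]
Compute completion times sequentially:
  Job 1: processing = 1, completes at 1
  Job 2: processing = 6, completes at 7
  Job 3: processing = 8, completes at 15
  Job 4: processing = 15, completes at 30
  Job 5: processing = 16, completes at 46
  Job 6: processing = 17, completes at 63
  Job 7: processing = 20, completes at 83
Sum of completion times = 245
Average completion time = 245/7 = 35.0

35.0


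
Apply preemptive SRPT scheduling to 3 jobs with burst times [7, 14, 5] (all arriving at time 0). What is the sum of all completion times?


Since all jobs arrive at t=0, SRPT equals SPT ordering.
SPT order: [5, 7, 14]
Completion times:
  Job 1: p=5, C=5
  Job 2: p=7, C=12
  Job 3: p=14, C=26
Total completion time = 5 + 12 + 26 = 43

43


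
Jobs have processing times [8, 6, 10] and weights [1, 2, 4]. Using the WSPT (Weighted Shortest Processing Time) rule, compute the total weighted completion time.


Compute p/w ratios and sort ascending (WSPT): [(10, 4), (6, 2), (8, 1)]
Compute weighted completion times:
  Job (p=10,w=4): C=10, w*C=4*10=40
  Job (p=6,w=2): C=16, w*C=2*16=32
  Job (p=8,w=1): C=24, w*C=1*24=24
Total weighted completion time = 96

96


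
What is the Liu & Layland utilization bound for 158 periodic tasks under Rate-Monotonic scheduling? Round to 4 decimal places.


Compute 2^(1/158) = 1.0043966445
Subtract 1: 1.0043966445 - 1 = 0.0043966445
Multiply by n: 158 * 0.0043966445 = 0.6946698310
Round to 4 dp: 0.6947

0.6947


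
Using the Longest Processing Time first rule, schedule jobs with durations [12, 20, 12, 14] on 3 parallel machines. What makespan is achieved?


Sort jobs in decreasing order (LPT): [20, 14, 12, 12]
Assign each job to the least loaded machine:
  Machine 1: jobs [20], load = 20
  Machine 2: jobs [14], load = 14
  Machine 3: jobs [12, 12], load = 24
Makespan = max load = 24

24


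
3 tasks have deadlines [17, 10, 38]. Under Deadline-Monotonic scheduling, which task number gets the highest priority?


Sort tasks by relative deadline (ascending):
  Task 2: deadline = 10
  Task 1: deadline = 17
  Task 3: deadline = 38
Priority order (highest first): [2, 1, 3]
Highest priority task = 2

2


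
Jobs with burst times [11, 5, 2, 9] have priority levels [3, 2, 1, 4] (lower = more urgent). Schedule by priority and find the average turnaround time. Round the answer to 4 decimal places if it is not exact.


Sort by priority (ascending = highest first):
Order: [(1, 2), (2, 5), (3, 11), (4, 9)]
Completion times:
  Priority 1, burst=2, C=2
  Priority 2, burst=5, C=7
  Priority 3, burst=11, C=18
  Priority 4, burst=9, C=27
Average turnaround = 54/4 = 13.5

13.5


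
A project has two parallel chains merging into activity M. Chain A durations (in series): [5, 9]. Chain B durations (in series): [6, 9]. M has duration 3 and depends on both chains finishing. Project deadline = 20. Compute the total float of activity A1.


Forward pass: ES(A1) = sum of predecessors on chain A = 0
EF = ES + duration = 0 + 5 = 5
Backward pass: LF(M) = deadline = 20; LS(M) = 20 - 3 = 17
LF(A1) = LS(M) - sum(successors on chain A) = 17 - 9 = 8
LS = LF - duration = 8 - 5 = 3
Total float = LS - ES = 3 - 0 = 3

3


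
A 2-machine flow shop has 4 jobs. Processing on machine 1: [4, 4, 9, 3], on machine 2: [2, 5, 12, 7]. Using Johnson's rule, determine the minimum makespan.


Apply Johnson's rule:
  Group 1 (a <= b): [(4, 3, 7), (2, 4, 5), (3, 9, 12)]
  Group 2 (a > b): [(1, 4, 2)]
Optimal job order: [4, 2, 3, 1]
Schedule:
  Job 4: M1 done at 3, M2 done at 10
  Job 2: M1 done at 7, M2 done at 15
  Job 3: M1 done at 16, M2 done at 28
  Job 1: M1 done at 20, M2 done at 30
Makespan = 30

30


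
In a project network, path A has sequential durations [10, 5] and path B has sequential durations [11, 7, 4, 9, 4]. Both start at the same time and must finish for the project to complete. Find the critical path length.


Path A total = 10 + 5 = 15
Path B total = 11 + 7 + 4 + 9 + 4 = 35
Critical path = longest path = max(15, 35) = 35

35


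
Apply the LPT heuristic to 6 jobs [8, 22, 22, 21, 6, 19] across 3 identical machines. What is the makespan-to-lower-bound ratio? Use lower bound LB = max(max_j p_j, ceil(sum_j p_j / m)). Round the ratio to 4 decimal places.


LPT order: [22, 22, 21, 19, 8, 6]
Machine loads after assignment: [30, 28, 40]
LPT makespan = 40
Lower bound = max(max_job, ceil(total/3)) = max(22, 33) = 33
Ratio = 40 / 33 = 1.2121

1.2121


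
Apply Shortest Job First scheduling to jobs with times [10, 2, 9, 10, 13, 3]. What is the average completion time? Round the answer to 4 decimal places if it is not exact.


SJF order (ascending): [2, 3, 9, 10, 10, 13]
Completion times:
  Job 1: burst=2, C=2
  Job 2: burst=3, C=5
  Job 3: burst=9, C=14
  Job 4: burst=10, C=24
  Job 5: burst=10, C=34
  Job 6: burst=13, C=47
Average completion = 126/6 = 21.0

21.0


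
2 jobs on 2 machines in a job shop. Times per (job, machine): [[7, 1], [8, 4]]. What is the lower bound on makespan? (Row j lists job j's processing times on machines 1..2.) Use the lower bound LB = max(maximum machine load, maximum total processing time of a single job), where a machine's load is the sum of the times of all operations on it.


Machine loads:
  Machine 1: 7 + 8 = 15
  Machine 2: 1 + 4 = 5
Max machine load = 15
Job totals:
  Job 1: 8
  Job 2: 12
Max job total = 12
Lower bound = max(15, 12) = 15

15


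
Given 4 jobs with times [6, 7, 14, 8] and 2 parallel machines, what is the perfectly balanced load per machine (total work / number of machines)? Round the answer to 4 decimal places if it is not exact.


Total processing time = 6 + 7 + 14 + 8 = 35
Number of machines = 2
Ideal balanced load = 35 / 2 = 17.5

17.5


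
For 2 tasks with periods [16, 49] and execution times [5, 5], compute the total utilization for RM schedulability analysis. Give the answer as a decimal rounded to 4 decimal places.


Compute individual utilizations (exact fractions):
  Task 1: C/T = 5/16 (approx. 0.3125)
  Task 2: C/T = 5/49 (approx. 0.102)
Total utilization U = 5/16 + 5/49 = 325/784
Rounded to 4 decimal places: U = 0.4145
RM (Liu & Layland) bound for 2 tasks = 0.828427; compare with U = 325/784 (approx. 0.414541)
U <= bound, so schedulable by RM sufficient condition.

0.4145


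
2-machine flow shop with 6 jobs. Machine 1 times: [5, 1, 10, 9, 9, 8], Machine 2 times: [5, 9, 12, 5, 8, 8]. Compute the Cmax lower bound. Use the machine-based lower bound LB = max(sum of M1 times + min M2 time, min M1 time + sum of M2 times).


LB1 = sum(M1 times) + min(M2 times) = 42 + 5 = 47
LB2 = min(M1 times) + sum(M2 times) = 1 + 47 = 48
Lower bound = max(LB1, LB2) = max(47, 48) = 48

48


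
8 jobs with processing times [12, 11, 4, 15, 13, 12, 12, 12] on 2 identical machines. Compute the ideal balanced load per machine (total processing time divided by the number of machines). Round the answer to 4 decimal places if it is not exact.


Total processing time = 12 + 11 + 4 + 15 + 13 + 12 + 12 + 12 = 91
Number of machines = 2
Ideal balanced load = 91 / 2 = 45.5

45.5


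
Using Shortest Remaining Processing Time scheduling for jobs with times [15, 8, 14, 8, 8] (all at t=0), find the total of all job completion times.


Since all jobs arrive at t=0, SRPT equals SPT ordering.
SPT order: [8, 8, 8, 14, 15]
Completion times:
  Job 1: p=8, C=8
  Job 2: p=8, C=16
  Job 3: p=8, C=24
  Job 4: p=14, C=38
  Job 5: p=15, C=53
Total completion time = 8 + 16 + 24 + 38 + 53 = 139

139


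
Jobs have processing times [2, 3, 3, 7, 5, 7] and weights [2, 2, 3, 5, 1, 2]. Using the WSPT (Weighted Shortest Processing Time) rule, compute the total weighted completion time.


Compute p/w ratios and sort ascending (WSPT): [(2, 2), (3, 3), (7, 5), (3, 2), (7, 2), (5, 1)]
Compute weighted completion times:
  Job (p=2,w=2): C=2, w*C=2*2=4
  Job (p=3,w=3): C=5, w*C=3*5=15
  Job (p=7,w=5): C=12, w*C=5*12=60
  Job (p=3,w=2): C=15, w*C=2*15=30
  Job (p=7,w=2): C=22, w*C=2*22=44
  Job (p=5,w=1): C=27, w*C=1*27=27
Total weighted completion time = 180

180


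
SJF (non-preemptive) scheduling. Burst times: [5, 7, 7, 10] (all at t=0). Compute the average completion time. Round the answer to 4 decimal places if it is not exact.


SJF order (ascending): [5, 7, 7, 10]
Completion times:
  Job 1: burst=5, C=5
  Job 2: burst=7, C=12
  Job 3: burst=7, C=19
  Job 4: burst=10, C=29
Average completion = 65/4 = 16.25

16.25


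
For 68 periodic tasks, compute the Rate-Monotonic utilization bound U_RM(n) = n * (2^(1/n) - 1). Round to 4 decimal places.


Compute 2^(1/68) = 1.0102454700
Subtract 1: 1.0102454700 - 1 = 0.0102454700
Multiply by n: 68 * 0.0102454700 = 0.6966919600
Round to 4 dp: 0.6967

0.6967


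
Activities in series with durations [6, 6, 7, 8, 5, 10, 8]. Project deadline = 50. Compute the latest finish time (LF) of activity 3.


LF(activity 3) = deadline - sum of successor durations
Successors: activities 4 through 7 with durations [8, 5, 10, 8]
Sum of successor durations = 31
LF = 50 - 31 = 19

19


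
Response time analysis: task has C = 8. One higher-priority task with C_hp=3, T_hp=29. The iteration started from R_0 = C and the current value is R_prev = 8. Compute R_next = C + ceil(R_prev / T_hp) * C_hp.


R_next = C + ceil(R_prev / T_hp) * C_hp
ceil(8 / 29) = ceil(0.2759) = 1
Interference = 1 * 3 = 3
R_next = 8 + 3 = 11

11


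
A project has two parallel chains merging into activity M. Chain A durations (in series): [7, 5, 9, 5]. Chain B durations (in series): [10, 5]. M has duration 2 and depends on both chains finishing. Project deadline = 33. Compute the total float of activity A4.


Forward pass: ES(A4) = sum of predecessors on chain A = 21
EF = ES + duration = 21 + 5 = 26
Backward pass: LF(M) = deadline = 33; LS(M) = 33 - 2 = 31
LF(A4) = LS(M) - sum(successors on chain A) = 31 - 0 = 31
LS = LF - duration = 31 - 5 = 26
Total float = LS - ES = 26 - 21 = 5

5


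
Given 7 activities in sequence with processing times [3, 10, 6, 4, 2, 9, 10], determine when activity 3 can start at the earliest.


Activity 3 starts after activities 1 through 2 complete.
Predecessor durations: [3, 10]
ES = 3 + 10 = 13

13


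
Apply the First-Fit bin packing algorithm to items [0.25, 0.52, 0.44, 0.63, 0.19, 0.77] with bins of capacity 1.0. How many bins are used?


Place items sequentially using First-Fit:
  Item 0.25 -> new Bin 1
  Item 0.52 -> Bin 1 (now 0.77)
  Item 0.44 -> new Bin 2
  Item 0.63 -> new Bin 3
  Item 0.19 -> Bin 1 (now 0.96)
  Item 0.77 -> new Bin 4
Total bins used = 4

4


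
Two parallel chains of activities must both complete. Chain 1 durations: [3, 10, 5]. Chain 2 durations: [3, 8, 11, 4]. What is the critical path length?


Path A total = 3 + 10 + 5 = 18
Path B total = 3 + 8 + 11 + 4 = 26
Critical path = longest path = max(18, 26) = 26

26


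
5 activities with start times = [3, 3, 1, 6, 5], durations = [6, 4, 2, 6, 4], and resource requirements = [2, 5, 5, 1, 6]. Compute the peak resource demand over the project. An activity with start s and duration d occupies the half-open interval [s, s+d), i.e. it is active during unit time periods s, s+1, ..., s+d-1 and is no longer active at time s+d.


Each activity i is active on [start_i, start_i + duration_i).
Compute total resource usage per time slot:
  t=0: active resources = [], total = 0
  t=1: active resources = [5], total = 5
  t=2: active resources = [5], total = 5
  t=3: active resources = [2, 5], total = 7
  t=4: active resources = [2, 5], total = 7
  t=5: active resources = [2, 5, 6], total = 13
  t=6: active resources = [2, 5, 1, 6], total = 14
  t=7: active resources = [2, 1, 6], total = 9
  t=8: active resources = [2, 1, 6], total = 9
  t=9: active resources = [1], total = 1
  t=10: active resources = [1], total = 1
  t=11: active resources = [1], total = 1
Peak resource demand = 14

14


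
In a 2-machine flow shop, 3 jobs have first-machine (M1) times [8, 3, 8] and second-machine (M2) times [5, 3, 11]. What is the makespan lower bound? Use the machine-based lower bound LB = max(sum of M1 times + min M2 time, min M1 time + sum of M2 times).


LB1 = sum(M1 times) + min(M2 times) = 19 + 3 = 22
LB2 = min(M1 times) + sum(M2 times) = 3 + 19 = 22
Lower bound = max(LB1, LB2) = max(22, 22) = 22

22


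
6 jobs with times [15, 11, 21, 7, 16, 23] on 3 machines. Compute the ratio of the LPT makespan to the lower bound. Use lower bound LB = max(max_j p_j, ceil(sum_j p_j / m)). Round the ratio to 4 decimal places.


LPT order: [23, 21, 16, 15, 11, 7]
Machine loads after assignment: [30, 32, 31]
LPT makespan = 32
Lower bound = max(max_job, ceil(total/3)) = max(23, 31) = 31
Ratio = 32 / 31 = 1.0323

1.0323


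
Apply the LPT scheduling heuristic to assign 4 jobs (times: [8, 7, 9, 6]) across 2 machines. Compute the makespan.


Sort jobs in decreasing order (LPT): [9, 8, 7, 6]
Assign each job to the least loaded machine:
  Machine 1: jobs [9, 6], load = 15
  Machine 2: jobs [8, 7], load = 15
Makespan = max load = 15

15


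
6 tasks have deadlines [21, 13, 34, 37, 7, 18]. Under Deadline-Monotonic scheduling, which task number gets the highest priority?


Sort tasks by relative deadline (ascending):
  Task 5: deadline = 7
  Task 2: deadline = 13
  Task 6: deadline = 18
  Task 1: deadline = 21
  Task 3: deadline = 34
  Task 4: deadline = 37
Priority order (highest first): [5, 2, 6, 1, 3, 4]
Highest priority task = 5

5


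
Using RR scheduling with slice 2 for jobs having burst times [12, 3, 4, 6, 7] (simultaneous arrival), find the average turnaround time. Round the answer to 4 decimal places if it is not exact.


Time quantum = 2
Execution trace:
  J1 runs 2 units, time = 2
  J2 runs 2 units, time = 4
  J3 runs 2 units, time = 6
  J4 runs 2 units, time = 8
  J5 runs 2 units, time = 10
  J1 runs 2 units, time = 12
  J2 runs 1 units, time = 13
  J3 runs 2 units, time = 15
  J4 runs 2 units, time = 17
  J5 runs 2 units, time = 19
  J1 runs 2 units, time = 21
  J4 runs 2 units, time = 23
  J5 runs 2 units, time = 25
  J1 runs 2 units, time = 27
  J5 runs 1 units, time = 28
  J1 runs 2 units, time = 30
  J1 runs 2 units, time = 32
Finish times: [32, 13, 15, 23, 28]
Average turnaround = 111/5 = 22.2

22.2


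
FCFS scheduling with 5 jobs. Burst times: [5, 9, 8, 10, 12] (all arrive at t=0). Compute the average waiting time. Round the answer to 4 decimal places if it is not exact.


FCFS order (as given): [5, 9, 8, 10, 12]
Waiting times:
  Job 1: wait = 0
  Job 2: wait = 5
  Job 3: wait = 14
  Job 4: wait = 22
  Job 5: wait = 32
Sum of waiting times = 73
Average waiting time = 73/5 = 14.6

14.6


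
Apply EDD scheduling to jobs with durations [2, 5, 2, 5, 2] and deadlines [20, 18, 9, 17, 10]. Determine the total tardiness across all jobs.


Sort by due date (EDD order): [(2, 9), (2, 10), (5, 17), (5, 18), (2, 20)]
Compute completion times and tardiness:
  Job 1: p=2, d=9, C=2, tardiness=max(0,2-9)=0
  Job 2: p=2, d=10, C=4, tardiness=max(0,4-10)=0
  Job 3: p=5, d=17, C=9, tardiness=max(0,9-17)=0
  Job 4: p=5, d=18, C=14, tardiness=max(0,14-18)=0
  Job 5: p=2, d=20, C=16, tardiness=max(0,16-20)=0
Total tardiness = 0

0


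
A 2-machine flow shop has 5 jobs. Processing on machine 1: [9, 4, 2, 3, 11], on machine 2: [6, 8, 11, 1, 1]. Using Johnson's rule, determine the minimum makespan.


Apply Johnson's rule:
  Group 1 (a <= b): [(3, 2, 11), (2, 4, 8)]
  Group 2 (a > b): [(1, 9, 6), (4, 3, 1), (5, 11, 1)]
Optimal job order: [3, 2, 1, 4, 5]
Schedule:
  Job 3: M1 done at 2, M2 done at 13
  Job 2: M1 done at 6, M2 done at 21
  Job 1: M1 done at 15, M2 done at 27
  Job 4: M1 done at 18, M2 done at 28
  Job 5: M1 done at 29, M2 done at 30
Makespan = 30

30


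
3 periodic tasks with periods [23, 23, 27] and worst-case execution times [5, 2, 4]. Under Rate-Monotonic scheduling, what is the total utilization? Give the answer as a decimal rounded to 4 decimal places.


Compute individual utilizations (exact fractions):
  Task 1: C/T = 5/23 (approx. 0.2174)
  Task 2: C/T = 2/23 (approx. 0.087)
  Task 3: C/T = 4/27 (approx. 0.1481)
Total utilization U = 5/23 + 2/23 + 4/27 = 281/621
Rounded to 4 decimal places: U = 0.4525
RM (Liu & Layland) bound for 3 tasks = 0.779763; compare with U = 281/621 (approx. 0.452496)
U <= bound, so schedulable by RM sufficient condition.

0.4525


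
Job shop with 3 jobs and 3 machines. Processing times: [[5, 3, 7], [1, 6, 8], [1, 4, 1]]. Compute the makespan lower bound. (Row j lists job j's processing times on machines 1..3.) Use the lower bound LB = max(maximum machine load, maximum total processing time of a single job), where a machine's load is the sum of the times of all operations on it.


Machine loads:
  Machine 1: 5 + 1 + 1 = 7
  Machine 2: 3 + 6 + 4 = 13
  Machine 3: 7 + 8 + 1 = 16
Max machine load = 16
Job totals:
  Job 1: 15
  Job 2: 15
  Job 3: 6
Max job total = 15
Lower bound = max(16, 15) = 16

16


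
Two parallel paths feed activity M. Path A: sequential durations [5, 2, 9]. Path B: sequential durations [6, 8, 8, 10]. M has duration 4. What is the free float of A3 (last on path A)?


ES(A3) = sum of predecessors on chain A = 7
EF(A3) = ES + duration = 7 + 9 = 16
Successor of A3 is M. ES(M) = max(sum(A), sum(B)) = max(16, 32) = 32
Free float = ES(successor) - EF(current) = 32 - 16 = 16

16


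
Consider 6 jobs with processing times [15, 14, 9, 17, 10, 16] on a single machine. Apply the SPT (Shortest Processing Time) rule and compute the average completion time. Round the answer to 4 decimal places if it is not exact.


Sort jobs by processing time (SPT order): [9, 10, 14, 15, 16, 17]
Compute completion times sequentially:
  Job 1: processing = 9, completes at 9
  Job 2: processing = 10, completes at 19
  Job 3: processing = 14, completes at 33
  Job 4: processing = 15, completes at 48
  Job 5: processing = 16, completes at 64
  Job 6: processing = 17, completes at 81
Sum of completion times = 254
Average completion time = 254/6 = 42.3333

42.3333


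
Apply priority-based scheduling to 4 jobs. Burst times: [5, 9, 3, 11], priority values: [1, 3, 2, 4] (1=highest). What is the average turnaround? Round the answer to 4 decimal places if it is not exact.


Sort by priority (ascending = highest first):
Order: [(1, 5), (2, 3), (3, 9), (4, 11)]
Completion times:
  Priority 1, burst=5, C=5
  Priority 2, burst=3, C=8
  Priority 3, burst=9, C=17
  Priority 4, burst=11, C=28
Average turnaround = 58/4 = 14.5

14.5


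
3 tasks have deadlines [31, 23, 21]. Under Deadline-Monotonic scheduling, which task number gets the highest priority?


Sort tasks by relative deadline (ascending):
  Task 3: deadline = 21
  Task 2: deadline = 23
  Task 1: deadline = 31
Priority order (highest first): [3, 2, 1]
Highest priority task = 3

3


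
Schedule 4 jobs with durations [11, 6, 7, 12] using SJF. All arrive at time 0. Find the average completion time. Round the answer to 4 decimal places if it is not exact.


SJF order (ascending): [6, 7, 11, 12]
Completion times:
  Job 1: burst=6, C=6
  Job 2: burst=7, C=13
  Job 3: burst=11, C=24
  Job 4: burst=12, C=36
Average completion = 79/4 = 19.75

19.75
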